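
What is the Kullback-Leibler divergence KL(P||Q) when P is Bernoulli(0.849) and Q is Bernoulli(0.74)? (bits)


KL = p*log2(p/q) + (1-p)*log2((1-p)/(1-q)) = 0.849*log2(0.849/0.74) + 0.151*log2(0.151/0.26) = 0.0499

0.0499 bits


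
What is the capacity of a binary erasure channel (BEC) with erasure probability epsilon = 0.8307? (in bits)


C = 1 - epsilon = 1 - 0.8307 = 0.1693

0.1693 bits


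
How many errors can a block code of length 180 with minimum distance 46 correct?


Correction capability = floor((d-1)/2) = floor((46-1)/2) = 22

22 errors


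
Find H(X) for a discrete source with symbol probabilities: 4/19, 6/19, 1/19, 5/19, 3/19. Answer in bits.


H = -sum(p_i * log2(p_i)). Terms: -(4/19)*log2(4/19) = 0.473248; -(6/19)*log2(6/19) = 0.525147; -(1/19)*log2(1/19) = 0.223575; -(5/19)*log2(5/19) = 0.506842; -(3/19)*log2(3/19) = 0.420468. H = 0.473248 + 0.525147 + 0.223575 + 0.506842 + 0.420468 = 2.1493

2.1493 bits


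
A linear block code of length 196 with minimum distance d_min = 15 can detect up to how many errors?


Detection capability = d_min - 1 = 15 - 1 = 14

14 errors


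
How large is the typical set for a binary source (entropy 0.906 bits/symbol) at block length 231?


log2|A_typical| = nH = 231 * 0.906 = 209.286, so |A_typical| ~ 2^209.286 = 1.003e+63

1.003e+63


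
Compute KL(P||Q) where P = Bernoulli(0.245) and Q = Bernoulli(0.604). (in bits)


KL = p*log2(p/q) + (1-p)*log2((1-p)/(1-q)) = 0.245*log2(0.245/0.604) + 0.755*log2(0.755/0.396) = 0.384

0.384 bits


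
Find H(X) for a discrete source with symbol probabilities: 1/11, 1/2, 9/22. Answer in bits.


H = -sum(p_i * log2(p_i)). Terms: -(1/11)*log2(1/11) = 0.314494; -(1/2)*log2(1/2) = 0.500000; -(9/22)*log2(9/22) = 0.527525. H = 0.314494 + 0.500000 + 0.527525 = 1.342

1.342 bits


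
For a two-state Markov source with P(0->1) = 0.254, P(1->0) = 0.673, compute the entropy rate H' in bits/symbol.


Stationary distribution: pi_0 = p10/(p01+p10) = 0.726, pi_1 = 0.274. Entropy rate H' = pi_0*H(p01) + pi_1*H(p10) = 0.726*0.8176 + 0.274*0.9118 = 0.8434

0.8434 bits/symbol


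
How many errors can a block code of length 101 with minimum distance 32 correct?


Correction capability = floor((d-1)/2) = floor((32-1)/2) = 15

15 errors


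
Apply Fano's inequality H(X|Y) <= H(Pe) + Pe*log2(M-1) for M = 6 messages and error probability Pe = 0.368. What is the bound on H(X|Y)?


H(Pe) = -Pe*log2(Pe) - (1-Pe)*log2(1-Pe) = -0.368*log2(0.368) - 0.632*log2(0.632) = 0.530738 + 0.418386 = 0.9491. Pe*log2(M-1) = 0.368*log2(5) = 0.854470. Bound = H(Pe) + Pe*log2(M-1) = 0.530738 + 0.418386 + 0.854470 = 1.8036

1.8036 bits


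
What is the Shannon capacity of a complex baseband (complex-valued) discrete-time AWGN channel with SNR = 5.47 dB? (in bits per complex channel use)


SNR_linear = 10^(5.47/10) = 3.5237; C = log2(1 + SNR_linear) = log2(1 + 3.5237) = 2.1775

2.1775 bits/channel use


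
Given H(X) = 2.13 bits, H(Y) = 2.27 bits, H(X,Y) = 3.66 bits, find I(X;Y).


I(X;Y) = H(X) + H(Y) - H(X,Y) = 2.13 + 2.27 - 3.66 = 0.74

0.74 bits


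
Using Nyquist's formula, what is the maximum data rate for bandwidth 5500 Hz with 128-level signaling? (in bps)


Rate = 2 * B * log2(M) = 2 * 5500 * 7.0 = 77000.0

77000.0 bps


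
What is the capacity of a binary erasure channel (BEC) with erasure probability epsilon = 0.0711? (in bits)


C = 1 - epsilon = 1 - 0.0711 = 0.9289

0.9289 bits


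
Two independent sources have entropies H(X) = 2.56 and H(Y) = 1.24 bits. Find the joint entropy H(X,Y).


For independent variables, H(X,Y) = H(X) + H(Y) = 2.56 + 1.24 = 3.8

3.8 bits


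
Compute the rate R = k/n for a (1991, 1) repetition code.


Rate = k/n = 1/1991

1/1991


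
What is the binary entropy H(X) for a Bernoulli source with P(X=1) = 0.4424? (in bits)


H = -p*log2(p) - (1-p)*log2(1-p). -0.4424*log2(0.4424) = 0.520518; -0.5576*log2(0.5576) = 0.469888. H = 0.520518 + 0.469888 = 0.9904

0.9904 bits


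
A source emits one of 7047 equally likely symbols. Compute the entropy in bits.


H = log2(n) = log2(7047) = 12.7828

12.7828 bits


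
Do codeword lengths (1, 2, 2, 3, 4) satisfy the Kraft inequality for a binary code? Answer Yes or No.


Kraft sum = sum(2^(-l_i)) = 1.1875, need <= 1. Result: violated (a binary prefix-free code with these lengths cannot exist)

No


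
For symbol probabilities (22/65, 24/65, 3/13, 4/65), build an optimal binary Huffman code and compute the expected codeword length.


Huffman construction (repeatedly merge the two least-probable nodes; each merge adds 1 bit to every symbol beneath it): 4/65 + 3/13 = 19/65; 19/65 + 22/65 = 41/65; 24/65 + 41/65 = 1. Resulting codeword lengths (in the order the probabilities were given): (2, 1, 3, 3). L_avg = sum(p_i * l_i) = 22/65*2 + 24/65*1 + 3/13*3 + 4/65*3 = 25/13 = 1.9231

1.9231 bits


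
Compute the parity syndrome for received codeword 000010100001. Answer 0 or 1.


Syndrome = XOR of all bits = 0 XOR 0 XOR 0 XOR 0 XOR 1 XOR 0 XOR 1 XOR 0 XOR 0 XOR 0 XOR 0 XOR 1 = 1

1


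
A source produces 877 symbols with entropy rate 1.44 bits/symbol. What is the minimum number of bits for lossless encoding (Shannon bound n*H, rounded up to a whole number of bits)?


Minimum bits >= n * H = 877 * 1.44 = 1262.88, rounded up to a whole number of bits = 1263

1263 bits


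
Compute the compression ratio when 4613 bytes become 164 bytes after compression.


Ratio = original / compressed = 4613 / 164 = 28.128

28.128


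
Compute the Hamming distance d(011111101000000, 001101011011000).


Count differing positions: . ^ . . ^ . ^ ^ . . ^ ^ . . . = 6 differences

6


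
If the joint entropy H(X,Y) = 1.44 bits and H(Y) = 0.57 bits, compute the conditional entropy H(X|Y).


H(X|Y) = H(X,Y) - H(Y) = 1.44 - 0.57 = 0.87

0.87 bits


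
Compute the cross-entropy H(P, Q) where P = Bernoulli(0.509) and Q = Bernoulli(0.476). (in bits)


H(P,Q) = -p*log2(q) - (1-p)*log2(1-q). -0.509*log2(0.476) = 0.545122; -0.491*log2(0.524) = 0.457789. H(P,Q) = 0.545122 + 0.457789 = 1.0029

1.0029 bits


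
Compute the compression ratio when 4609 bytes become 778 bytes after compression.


Ratio = original / compressed = 4609 / 778 = 5.9242

5.9242


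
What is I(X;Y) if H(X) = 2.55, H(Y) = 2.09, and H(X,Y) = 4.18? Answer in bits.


I(X;Y) = H(X) + H(Y) - H(X,Y) = 2.55 + 2.09 - 4.18 = 0.46

0.46 bits


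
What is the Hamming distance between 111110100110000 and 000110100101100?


Count differing positions: ^ ^ ^ . . . . . . . ^ ^ ^ . . = 6 differences

6


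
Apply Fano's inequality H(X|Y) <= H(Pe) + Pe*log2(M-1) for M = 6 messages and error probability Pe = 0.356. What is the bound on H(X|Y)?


H(Pe) = -Pe*log2(Pe) - (1-Pe)*log2(1-Pe) = -0.356*log2(0.356) - 0.644*log2(0.644) = 0.530458 + 0.408855 = 0.9393. Pe*log2(M-1) = 0.356*log2(5) = 0.826606. Bound = H(Pe) + Pe*log2(M-1) = 0.530458 + 0.408855 + 0.826606 = 1.7659

1.7659 bits


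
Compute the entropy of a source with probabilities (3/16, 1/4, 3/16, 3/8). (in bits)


H = -sum(p_i * log2(p_i)). Terms: -(3/16)*log2(3/16) = 0.452820; -(1/4)*log2(1/4) = 0.500000; -(3/16)*log2(3/16) = 0.452820; -(3/8)*log2(3/8) = 0.530639. H = 0.452820 + 0.500000 + 0.452820 + 0.530639 = 1.9363

1.9363 bits


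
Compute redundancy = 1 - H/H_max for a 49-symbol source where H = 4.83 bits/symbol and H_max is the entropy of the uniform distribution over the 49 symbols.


H_max = log2(K) = log2(49) = 5.6147 bits/symbol. Redundancy = 1 - H/H_max = 1 - 4.83/5.6147 = 1 - 0.8602 = 0.1398

0.1398


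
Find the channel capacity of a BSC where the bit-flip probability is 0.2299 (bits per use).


H(p) = -p*log2(p) - (1-p)*log2(1-p) = -0.2299*log2(0.2299) - 0.7701*log2(0.7701) = 0.487600 + 0.290237 = 0.7778. C = 1 - H(p) = 1 - 0.7778 = 0.2222

0.2222 bits


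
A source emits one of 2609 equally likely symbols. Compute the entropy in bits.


H = log2(n) = log2(2609) = 11.3493

11.3493 bits


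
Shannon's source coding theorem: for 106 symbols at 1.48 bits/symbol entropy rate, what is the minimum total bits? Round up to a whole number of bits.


Minimum bits >= n * H = 106 * 1.48 = 156.88, rounded up to a whole number of bits = 157

157 bits


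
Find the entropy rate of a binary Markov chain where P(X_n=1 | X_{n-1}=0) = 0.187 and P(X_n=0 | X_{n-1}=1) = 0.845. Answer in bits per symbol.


Stationary distribution: pi_0 = p10/(p01+p10) = 0.8188, pi_1 = 0.1812. Entropy rate H' = pi_0*H(p01) + pi_1*H(p10) = 0.8188*0.6952 + 0.1812*0.6222 = 0.6819

0.6819 bits/symbol


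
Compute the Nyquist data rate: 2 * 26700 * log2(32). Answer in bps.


Rate = 2 * B * log2(M) = 2 * 26700 * 5.0 = 267000.0

267000.0 bps


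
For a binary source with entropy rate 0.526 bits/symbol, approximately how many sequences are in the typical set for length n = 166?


log2|A_typical| = nH = 166 * 0.526 = 87.316, so |A_typical| ~ 2^87.316 = 1.926e+26

1.926e+26


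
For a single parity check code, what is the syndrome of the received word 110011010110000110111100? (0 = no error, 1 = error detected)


Syndrome = XOR of all bits = 1 XOR 1 XOR 0 XOR 0 XOR 1 XOR 1 XOR 0 XOR 1 XOR 0 XOR 1 XOR 1 XOR 0 XOR 0 XOR 0 XOR 0 XOR 1 XOR 1 XOR 0 XOR 1 XOR 1 XOR 1 XOR 1 XOR 0 XOR 0 = 1

1


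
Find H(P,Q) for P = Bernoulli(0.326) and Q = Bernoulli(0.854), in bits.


H(P,Q) = -p*log2(q) - (1-p)*log2(1-q). -0.326*log2(0.854) = 0.074228; -0.674*log2(0.146) = 1.870997. H(P,Q) = 0.074228 + 1.870997 = 1.9452

1.9452 bits


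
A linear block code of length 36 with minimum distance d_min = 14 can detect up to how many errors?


Detection capability = d_min - 1 = 14 - 1 = 13

13 errors


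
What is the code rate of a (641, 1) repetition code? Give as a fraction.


Rate = k/n = 1/641

1/641


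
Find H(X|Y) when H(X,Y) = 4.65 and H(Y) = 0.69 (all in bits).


H(X|Y) = H(X,Y) - H(Y) = 4.65 - 0.69 = 3.96

3.96 bits


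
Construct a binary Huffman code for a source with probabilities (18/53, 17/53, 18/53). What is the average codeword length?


Huffman construction (repeatedly merge the two least-probable nodes; each merge adds 1 bit to every symbol beneath it): 17/53 + 18/53 = 35/53; 18/53 + 35/53 = 1. Resulting codeword lengths (in the order the probabilities were given): (2, 2, 1). L_avg = sum(p_i * l_i) = 18/53*2 + 17/53*2 + 18/53*1 = 88/53 = 1.6604

1.6604 bits


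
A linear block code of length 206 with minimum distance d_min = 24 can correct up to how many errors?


Correction capability = floor((d-1)/2) = floor((24-1)/2) = 11

11 errors


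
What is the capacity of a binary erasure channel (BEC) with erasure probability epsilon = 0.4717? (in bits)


C = 1 - epsilon = 1 - 0.4717 = 0.5283

0.5283 bits


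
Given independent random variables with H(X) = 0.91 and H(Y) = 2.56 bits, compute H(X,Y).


For independent variables, H(X,Y) = H(X) + H(Y) = 0.91 + 2.56 = 3.47

3.47 bits


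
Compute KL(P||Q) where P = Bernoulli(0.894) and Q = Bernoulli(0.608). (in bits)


KL = p*log2(p/q) + (1-p)*log2((1-p)/(1-q)) = 0.894*log2(0.894/0.608) + 0.106*log2(0.106/0.392) = 0.2972

0.2972 bits


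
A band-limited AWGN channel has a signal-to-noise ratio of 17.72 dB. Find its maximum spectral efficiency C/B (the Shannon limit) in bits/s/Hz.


SNR_linear = 10^(17.72/10) = 59.1562; C/B = log2(1 + SNR_linear) = log2(1 + 59.1562) = 5.9106

5.9106 bits/s/Hz


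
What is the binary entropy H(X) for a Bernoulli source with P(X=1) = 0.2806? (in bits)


H = -p*log2(p) - (1-p)*log2(1-p). -0.2806*log2(0.2806) = 0.514456; -0.7194*log2(0.7194) = 0.341811. H = 0.514456 + 0.341811 = 0.8563

0.8563 bits


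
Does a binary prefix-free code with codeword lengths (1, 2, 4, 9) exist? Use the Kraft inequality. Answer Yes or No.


Kraft sum = sum(2^(-l_i)) = 0.8145, need <= 1. Result: satisfied (a binary prefix-free code with these lengths exists)

Yes


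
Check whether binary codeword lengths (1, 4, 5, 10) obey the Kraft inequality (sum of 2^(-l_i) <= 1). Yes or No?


Kraft sum = sum(2^(-l_i)) = 0.5947, need <= 1. Result: satisfied (a binary prefix-free code with these lengths exists)

Yes


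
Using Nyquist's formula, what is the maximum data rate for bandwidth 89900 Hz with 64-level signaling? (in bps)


Rate = 2 * B * log2(M) = 2 * 89900 * 6.0 = 1078800.0

1078800.0 bps


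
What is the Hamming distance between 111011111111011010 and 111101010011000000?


Count differing positions: . . . ^ ^ . ^ . ^ ^ . . . ^ ^ . ^ . = 8 differences

8


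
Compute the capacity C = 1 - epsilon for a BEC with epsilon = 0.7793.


C = 1 - epsilon = 1 - 0.7793 = 0.2207

0.2207 bits


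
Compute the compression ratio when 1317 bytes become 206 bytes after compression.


Ratio = original / compressed = 1317 / 206 = 6.3932

6.3932


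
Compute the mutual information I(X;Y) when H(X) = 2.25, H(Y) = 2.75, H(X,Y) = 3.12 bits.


I(X;Y) = H(X) + H(Y) - H(X,Y) = 2.25 + 2.75 - 3.12 = 1.88

1.88 bits


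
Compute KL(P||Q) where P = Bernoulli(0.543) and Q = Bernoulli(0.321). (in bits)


KL = p*log2(p/q) + (1-p)*log2((1-p)/(1-q)) = 0.543*log2(0.543/0.321) + 0.457*log2(0.457/0.679) = 0.1508

0.1508 bits


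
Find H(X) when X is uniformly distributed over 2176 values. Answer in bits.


H = log2(n) = log2(2176) = 11.0875

11.0875 bits


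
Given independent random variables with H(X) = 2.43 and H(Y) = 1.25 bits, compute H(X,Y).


For independent variables, H(X,Y) = H(X) + H(Y) = 2.43 + 1.25 = 3.68

3.68 bits


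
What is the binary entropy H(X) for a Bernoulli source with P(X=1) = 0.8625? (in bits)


H = -p*log2(p) - (1-p)*log2(1-p). -0.8625*log2(0.8625) = 0.184061; -0.1375*log2(0.1375) = 0.393593. H = 0.184061 + 0.393593 = 0.5777

0.5777 bits


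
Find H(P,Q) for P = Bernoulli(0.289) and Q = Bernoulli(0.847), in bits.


H(P,Q) = -p*log2(q) - (1-p)*log2(1-q). -0.289*log2(0.847) = 0.069235; -0.711*log2(0.153) = 1.925670. H(P,Q) = 0.069235 + 1.925670 = 1.9949

1.9949 bits


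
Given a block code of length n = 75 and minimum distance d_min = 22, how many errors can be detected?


Detection capability = d_min - 1 = 22 - 1 = 21

21 errors


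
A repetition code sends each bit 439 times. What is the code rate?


Rate = k/n = 1/439

1/439


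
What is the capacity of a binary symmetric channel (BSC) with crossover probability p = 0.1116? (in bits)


H(p) = -p*log2(p) - (1-p)*log2(1-p) = -0.1116*log2(0.1116) - 0.8884*log2(0.8884) = 0.353057 + 0.151666 = 0.5047. C = 1 - H(p) = 1 - 0.5047 = 0.4953

0.4953 bits


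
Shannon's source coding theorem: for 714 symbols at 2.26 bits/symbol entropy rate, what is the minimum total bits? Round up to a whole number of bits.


Minimum bits >= n * H = 714 * 2.26 = 1613.64, rounded up to a whole number of bits = 1614

1614 bits


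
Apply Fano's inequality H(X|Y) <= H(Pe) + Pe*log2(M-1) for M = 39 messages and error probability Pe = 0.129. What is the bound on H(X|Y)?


H(Pe) = -Pe*log2(Pe) - (1-Pe)*log2(1-Pe) = -0.129*log2(0.129) - 0.871*log2(0.871) = 0.381138 + 0.173551 = 0.5547. Pe*log2(M-1) = 0.129*log2(38) = 0.676983. Bound = H(Pe) + Pe*log2(M-1) = 0.381138 + 0.173551 + 0.676983 = 1.2317

1.2317 bits


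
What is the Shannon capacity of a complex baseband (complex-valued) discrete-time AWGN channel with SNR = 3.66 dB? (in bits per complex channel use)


SNR_linear = 10^(3.66/10) = 2.3227; C = log2(1 + SNR_linear) = log2(1 + 2.3227) = 1.7324

1.7324 bits/channel use


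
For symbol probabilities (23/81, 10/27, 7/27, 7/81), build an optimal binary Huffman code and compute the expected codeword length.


Huffman construction (repeatedly merge the two least-probable nodes; each merge adds 1 bit to every symbol beneath it): 7/81 + 7/27 = 28/81; 23/81 + 28/81 = 17/27; 10/27 + 17/27 = 1. Resulting codeword lengths (in the order the probabilities were given): (2, 1, 3, 3). L_avg = sum(p_i * l_i) = 23/81*2 + 10/27*1 + 7/27*3 + 7/81*3 = 160/81 = 1.9753

1.9753 bits


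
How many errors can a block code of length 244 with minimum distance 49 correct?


Correction capability = floor((d-1)/2) = floor((49-1)/2) = 24

24 errors


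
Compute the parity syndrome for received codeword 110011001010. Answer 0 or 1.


Syndrome = XOR of all bits = 1 XOR 1 XOR 0 XOR 0 XOR 1 XOR 1 XOR 0 XOR 0 XOR 1 XOR 0 XOR 1 XOR 0 = 0

0


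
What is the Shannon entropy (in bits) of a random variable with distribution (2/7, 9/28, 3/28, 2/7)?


H = -sum(p_i * log2(p_i)). Terms: -(2/7)*log2(2/7) = 0.516387; -(9/28)*log2(9/28) = 0.526317; -(3/28)*log2(3/28) = 0.345256; -(2/7)*log2(2/7) = 0.516387. H = 0.516387 + 0.526317 + 0.345256 + 0.516387 = 1.9043

1.9043 bits


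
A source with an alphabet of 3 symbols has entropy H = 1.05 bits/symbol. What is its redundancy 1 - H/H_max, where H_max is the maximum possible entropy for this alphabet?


H_max = log2(K) = log2(3) = 1.585 bits/symbol. Redundancy = 1 - H/H_max = 1 - 1.05/1.585 = 1 - 0.6625 = 0.3375

0.3375


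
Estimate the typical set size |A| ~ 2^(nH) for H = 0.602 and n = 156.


log2|A_typical| = nH = 156 * 0.602 = 93.912, so |A_typical| ~ 2^93.912 = 1.863e+28

1.863e+28


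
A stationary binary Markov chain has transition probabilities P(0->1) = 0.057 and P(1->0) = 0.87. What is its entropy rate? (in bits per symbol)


Stationary distribution: pi_0 = p10/(p01+p10) = 0.9385, pi_1 = 0.0615. Entropy rate H' = pi_0*H(p01) + pi_1*H(p10) = 0.9385*0.3154 + 0.0615*0.5574 = 0.3303

0.3303 bits/symbol


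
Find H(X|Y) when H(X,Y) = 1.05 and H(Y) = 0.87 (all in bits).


H(X|Y) = H(X,Y) - H(Y) = 1.05 - 0.87 = 0.18

0.18 bits


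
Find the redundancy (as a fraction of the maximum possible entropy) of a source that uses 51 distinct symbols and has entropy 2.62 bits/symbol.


H_max = log2(K) = log2(51) = 5.6724 bits/symbol. Redundancy = 1 - H/H_max = 1 - 2.62/5.6724 = 1 - 0.4619 = 0.5381

0.5381


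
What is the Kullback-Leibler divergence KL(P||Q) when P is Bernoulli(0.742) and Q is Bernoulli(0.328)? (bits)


KL = p*log2(p/q) + (1-p)*log2((1-p)/(1-q)) = 0.742*log2(0.742/0.328) + 0.258*log2(0.258/0.672) = 0.5175

0.5175 bits


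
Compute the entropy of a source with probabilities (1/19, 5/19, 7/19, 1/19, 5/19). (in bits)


H = -sum(p_i * log2(p_i)). Terms: -(1/19)*log2(1/19) = 0.223575; -(5/19)*log2(5/19) = 0.506842; -(7/19)*log2(7/19) = 0.530737; -(1/19)*log2(1/19) = 0.223575; -(5/19)*log2(5/19) = 0.506842. H = 0.223575 + 0.506842 + 0.530737 + 0.223575 + 0.506842 = 1.9916

1.9916 bits


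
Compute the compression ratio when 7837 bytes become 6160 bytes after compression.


Ratio = original / compressed = 7837 / 6160 = 1.2722

1.2722


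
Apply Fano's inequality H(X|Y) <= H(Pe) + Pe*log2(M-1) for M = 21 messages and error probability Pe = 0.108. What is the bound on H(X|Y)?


H(Pe) = -Pe*log2(Pe) - (1-Pe)*log2(1-Pe) = -0.108*log2(0.108) - 0.892*log2(0.892) = 0.346777 + 0.147077 = 0.4939. Pe*log2(M-1) = 0.108*log2(20) = 0.466768. Bound = H(Pe) + Pe*log2(M-1) = 0.346777 + 0.147077 + 0.466768 = 0.9606

0.9606 bits


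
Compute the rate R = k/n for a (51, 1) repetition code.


Rate = k/n = 1/51

1/51


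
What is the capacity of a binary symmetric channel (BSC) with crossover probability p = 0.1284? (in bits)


H(p) = -p*log2(p) - (1-p)*log2(1-p) = -0.1284*log2(0.1284) - 0.8716*log2(0.8716) = 0.380229 + 0.172805 = 0.553. C = 1 - H(p) = 1 - 0.553 = 0.447

0.447 bits


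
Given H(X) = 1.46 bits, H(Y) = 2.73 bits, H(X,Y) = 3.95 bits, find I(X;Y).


I(X;Y) = H(X) + H(Y) - H(X,Y) = 1.46 + 2.73 - 3.95 = 0.24

0.24 bits


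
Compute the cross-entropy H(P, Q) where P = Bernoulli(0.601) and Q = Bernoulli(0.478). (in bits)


H(P,Q) = -p*log2(q) - (1-p)*log2(1-q). -0.601*log2(0.478) = 0.640015; -0.399*log2(0.522) = 0.374213. H(P,Q) = 0.640015 + 0.374213 = 1.0142

1.0142 bits


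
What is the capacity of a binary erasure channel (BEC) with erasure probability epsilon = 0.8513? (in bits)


C = 1 - epsilon = 1 - 0.8513 = 0.1487

0.1487 bits


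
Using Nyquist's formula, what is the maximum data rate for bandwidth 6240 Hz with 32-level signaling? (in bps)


Rate = 2 * B * log2(M) = 2 * 6240 * 5.0 = 62400.0

62400.0 bps


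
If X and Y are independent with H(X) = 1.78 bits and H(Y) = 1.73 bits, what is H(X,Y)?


For independent variables, H(X,Y) = H(X) + H(Y) = 1.78 + 1.73 = 3.51

3.51 bits


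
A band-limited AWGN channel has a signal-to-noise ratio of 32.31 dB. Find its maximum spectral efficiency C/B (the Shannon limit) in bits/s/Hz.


SNR_linear = 10^(32.31/10) = 1702.1585; C/B = log2(1 + SNR_linear) = log2(1 + 1702.1585) = 10.734

10.734 bits/s/Hz


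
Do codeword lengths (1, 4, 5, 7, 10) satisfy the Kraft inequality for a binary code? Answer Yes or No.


Kraft sum = sum(2^(-l_i)) = 0.6025, need <= 1. Result: satisfied (a binary prefix-free code with these lengths exists)

Yes


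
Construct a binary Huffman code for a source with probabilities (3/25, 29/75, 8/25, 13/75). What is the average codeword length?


Huffman construction (repeatedly merge the two least-probable nodes; each merge adds 1 bit to every symbol beneath it): 3/25 + 13/75 = 22/75; 22/75 + 8/25 = 46/75; 29/75 + 46/75 = 1. Resulting codeword lengths (in the order the probabilities were given): (3, 1, 2, 3). L_avg = sum(p_i * l_i) = 3/25*3 + 29/75*1 + 8/25*2 + 13/75*3 = 143/75 = 1.9067

1.9067 bits


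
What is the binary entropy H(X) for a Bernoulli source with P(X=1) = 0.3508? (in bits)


H = -p*log2(p) - (1-p)*log2(1-p). -0.3508*log2(0.3508) = 0.530157; -0.6492*log2(0.6492) = 0.404624. H = 0.530157 + 0.404624 = 0.9348

0.9348 bits


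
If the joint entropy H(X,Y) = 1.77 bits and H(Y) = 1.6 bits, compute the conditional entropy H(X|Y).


H(X|Y) = H(X,Y) - H(Y) = 1.77 - 1.6 = 0.17

0.17 bits


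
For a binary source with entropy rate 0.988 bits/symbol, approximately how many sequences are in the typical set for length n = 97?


log2|A_typical| = nH = 97 * 0.988 = 95.836, so |A_typical| ~ 2^95.836 = 7.071e+28

7.071e+28


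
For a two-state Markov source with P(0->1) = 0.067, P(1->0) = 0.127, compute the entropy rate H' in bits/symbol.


Stationary distribution: pi_0 = p10/(p01+p10) = 0.6546, pi_1 = 0.3454. Entropy rate H' = pi_0*H(p01) + pi_1*H(p10) = 0.6546*0.3546 + 0.3454*0.5492 = 0.4218

0.4218 bits/symbol


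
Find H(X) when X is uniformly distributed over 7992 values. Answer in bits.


H = log2(n) = log2(7992) = 12.9643

12.9643 bits


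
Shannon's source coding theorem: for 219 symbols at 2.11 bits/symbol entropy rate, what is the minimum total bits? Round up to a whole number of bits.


Minimum bits >= n * H = 219 * 2.11 = 462.09, rounded up to a whole number of bits = 463

463 bits


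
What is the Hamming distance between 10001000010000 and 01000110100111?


Count differing positions: ^ ^ . . ^ ^ ^ . ^ ^ . ^ ^ ^ = 10 differences

10


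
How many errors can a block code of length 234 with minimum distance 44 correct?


Correction capability = floor((d-1)/2) = floor((44-1)/2) = 21

21 errors


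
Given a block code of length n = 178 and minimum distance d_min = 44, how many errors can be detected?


Detection capability = d_min - 1 = 44 - 1 = 43

43 errors


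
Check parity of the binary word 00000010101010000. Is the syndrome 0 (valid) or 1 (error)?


Syndrome = XOR of all bits = 0 XOR 0 XOR 0 XOR 0 XOR 0 XOR 0 XOR 1 XOR 0 XOR 1 XOR 0 XOR 1 XOR 0 XOR 1 XOR 0 XOR 0 XOR 0 XOR 0 = 0

0


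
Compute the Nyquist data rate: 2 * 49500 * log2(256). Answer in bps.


Rate = 2 * B * log2(M) = 2 * 49500 * 8.0 = 792000.0

792000.0 bps


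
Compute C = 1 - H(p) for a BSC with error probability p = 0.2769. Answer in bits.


H(p) = -p*log2(p) - (1-p)*log2(1-p) = -0.2769*log2(0.2769) - 0.7231*log2(0.7231) = 0.512975 + 0.338218 = 0.8512. C = 1 - H(p) = 1 - 0.8512 = 0.1488

0.1488 bits


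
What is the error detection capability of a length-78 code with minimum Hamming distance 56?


Detection capability = d_min - 1 = 56 - 1 = 55

55 errors


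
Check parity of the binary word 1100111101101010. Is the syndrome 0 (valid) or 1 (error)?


Syndrome = XOR of all bits = 1 XOR 1 XOR 0 XOR 0 XOR 1 XOR 1 XOR 1 XOR 1 XOR 0 XOR 1 XOR 1 XOR 0 XOR 1 XOR 0 XOR 1 XOR 0 = 0

0


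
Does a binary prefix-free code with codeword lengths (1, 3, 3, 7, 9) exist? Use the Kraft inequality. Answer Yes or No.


Kraft sum = sum(2^(-l_i)) = 0.7598, need <= 1. Result: satisfied (a binary prefix-free code with these lengths exists)

Yes


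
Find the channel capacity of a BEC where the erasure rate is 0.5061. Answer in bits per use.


C = 1 - epsilon = 1 - 0.5061 = 0.4939

0.4939 bits


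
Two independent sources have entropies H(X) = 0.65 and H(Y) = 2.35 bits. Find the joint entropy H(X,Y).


For independent variables, H(X,Y) = H(X) + H(Y) = 0.65 + 2.35 = 3.0

3.0 bits


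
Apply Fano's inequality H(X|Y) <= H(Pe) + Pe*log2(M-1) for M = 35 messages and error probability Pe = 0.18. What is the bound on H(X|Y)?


H(Pe) = -Pe*log2(Pe) - (1-Pe)*log2(1-Pe) = -0.18*log2(0.18) - 0.82*log2(0.82) = 0.445308 + 0.234769 = 0.6801. Pe*log2(M-1) = 0.18*log2(34) = 0.915743. Bound = H(Pe) + Pe*log2(M-1) = 0.445308 + 0.234769 + 0.915743 = 1.5958

1.5958 bits


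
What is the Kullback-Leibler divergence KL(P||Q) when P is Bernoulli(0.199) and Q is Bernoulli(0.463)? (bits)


KL = p*log2(p/q) + (1-p)*log2((1-p)/(1-q)) = 0.199*log2(0.199/0.463) + 0.801*log2(0.801/0.537) = 0.2197

0.2197 bits


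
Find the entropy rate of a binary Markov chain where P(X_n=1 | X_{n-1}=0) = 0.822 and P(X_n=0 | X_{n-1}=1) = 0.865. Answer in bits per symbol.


Stationary distribution: pi_0 = p10/(p01+p10) = 0.5127, pi_1 = 0.4873. Entropy rate H' = pi_0*H(p01) + pi_1*H(p10) = 0.5127*0.6757 + 0.4873*0.571 = 0.6247

0.6247 bits/symbol


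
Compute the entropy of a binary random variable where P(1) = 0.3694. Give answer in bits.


H = -p*log2(p) - (1-p)*log2(1-p). -0.3694*log2(0.3694) = 0.530733; -0.6306*log2(0.6306) = 0.419477. H = 0.530733 + 0.419477 = 0.9502

0.9502 bits


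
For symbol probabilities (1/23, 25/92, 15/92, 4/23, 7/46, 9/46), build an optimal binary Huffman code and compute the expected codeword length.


Huffman construction (repeatedly merge the two least-probable nodes; each merge adds 1 bit to every symbol beneath it): 1/23 + 7/46 = 9/46; 15/92 + 4/23 = 31/92; 9/46 + 9/46 = 9/23; 25/92 + 31/92 = 14/23; 9/23 + 14/23 = 1. Resulting codeword lengths (in the order the probabilities were given): (3, 2, 3, 3, 3, 2). L_avg = sum(p_i * l_i) = 1/23*3 + 25/92*2 + 15/92*3 + 4/23*3 + 7/46*3 + 9/46*2 = 233/92 = 2.5326

2.5326 bits


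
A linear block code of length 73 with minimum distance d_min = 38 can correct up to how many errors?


Correction capability = floor((d-1)/2) = floor((38-1)/2) = 18

18 errors


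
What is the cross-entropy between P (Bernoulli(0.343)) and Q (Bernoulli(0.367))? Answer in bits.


H(P,Q) = -p*log2(q) - (1-p)*log2(1-q). -0.343*log2(0.367) = 0.496029; -0.657*log2(0.633) = 0.433438. H(P,Q) = 0.496029 + 0.433438 = 0.9295

0.9295 bits


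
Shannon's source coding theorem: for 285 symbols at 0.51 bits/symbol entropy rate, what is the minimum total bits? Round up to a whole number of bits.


Minimum bits >= n * H = 285 * 0.51 = 145.35, rounded up to a whole number of bits = 146

146 bits


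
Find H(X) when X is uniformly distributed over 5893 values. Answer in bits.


H = log2(n) = log2(5893) = 12.5248

12.5248 bits


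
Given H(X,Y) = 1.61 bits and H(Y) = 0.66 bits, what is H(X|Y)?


H(X|Y) = H(X,Y) - H(Y) = 1.61 - 0.66 = 0.95

0.95 bits


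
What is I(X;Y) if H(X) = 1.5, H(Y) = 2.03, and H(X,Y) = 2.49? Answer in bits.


I(X;Y) = H(X) + H(Y) - H(X,Y) = 1.5 + 2.03 - 2.49 = 1.04

1.04 bits


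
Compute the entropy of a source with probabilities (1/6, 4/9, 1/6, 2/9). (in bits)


H = -sum(p_i * log2(p_i)). Terms: -(1/6)*log2(1/6) = 0.430827; -(4/9)*log2(4/9) = 0.519967; -(1/6)*log2(1/6) = 0.430827; -(2/9)*log2(2/9) = 0.482206. H = 0.430827 + 0.519967 + 0.430827 + 0.482206 = 1.8638

1.8638 bits


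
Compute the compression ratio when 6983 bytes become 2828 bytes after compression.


Ratio = original / compressed = 6983 / 2828 = 2.4692

2.4692


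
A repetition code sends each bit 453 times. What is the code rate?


Rate = k/n = 1/453

1/453


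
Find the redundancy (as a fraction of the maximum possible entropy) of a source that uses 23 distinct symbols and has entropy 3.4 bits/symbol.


H_max = log2(K) = log2(23) = 4.5236 bits/symbol. Redundancy = 1 - H/H_max = 1 - 3.4/4.5236 = 1 - 0.7516 = 0.2484

0.2484


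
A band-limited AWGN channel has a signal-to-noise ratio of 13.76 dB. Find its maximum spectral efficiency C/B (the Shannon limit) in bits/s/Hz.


SNR_linear = 10^(13.76/10) = 23.7684; C/B = log2(1 + SNR_linear) = log2(1 + 23.7684) = 4.6304

4.6304 bits/s/Hz


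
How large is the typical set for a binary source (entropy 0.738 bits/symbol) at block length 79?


log2|A_typical| = nH = 79 * 0.738 = 58.302, so |A_typical| ~ 2^58.302 = 3.553e+17

3.553e+17


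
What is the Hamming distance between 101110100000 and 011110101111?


Count differing positions: ^ ^ . . . . . . ^ ^ ^ ^ = 6 differences

6


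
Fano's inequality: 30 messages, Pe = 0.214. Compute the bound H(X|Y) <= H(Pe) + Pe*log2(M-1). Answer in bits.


H(Pe) = -Pe*log2(Pe) - (1-Pe)*log2(1-Pe) = -0.214*log2(0.214) - 0.786*log2(0.786) = 0.476004 + 0.273055 = 0.7491. Pe*log2(M-1) = 0.214*log2(29) = 1.039608. Bound = H(Pe) + Pe*log2(M-1) = 0.476004 + 0.273055 + 1.039608 = 1.7887

1.7887 bits


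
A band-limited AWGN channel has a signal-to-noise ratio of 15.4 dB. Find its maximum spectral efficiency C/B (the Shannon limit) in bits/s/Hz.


SNR_linear = 10^(15.4/10) = 34.6737; C/B = log2(1 + SNR_linear) = log2(1 + 34.6737) = 5.1568

5.1568 bits/s/Hz


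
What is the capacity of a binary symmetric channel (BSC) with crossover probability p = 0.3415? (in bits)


H(p) = -p*log2(p) - (1-p)*log2(1-p) = -0.3415*log2(0.3415) - 0.6585*log2(0.6585) = 0.529340 + 0.396907 = 0.9262. C = 1 - H(p) = 1 - 0.9262 = 0.0738

0.0738 bits


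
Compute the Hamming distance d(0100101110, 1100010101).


Count differing positions: ^ . . . ^ ^ ^ . ^ ^ = 6 differences

6


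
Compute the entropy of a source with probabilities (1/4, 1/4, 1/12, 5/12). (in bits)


H = -sum(p_i * log2(p_i)). Terms: -(1/4)*log2(1/4) = 0.500000; -(1/4)*log2(1/4) = 0.500000; -(1/12)*log2(1/12) = 0.298747; -(5/12)*log2(5/12) = 0.526264. H = 0.500000 + 0.500000 + 0.298747 + 0.526264 = 1.825

1.825 bits


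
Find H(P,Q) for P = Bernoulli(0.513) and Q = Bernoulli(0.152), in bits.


H(P,Q) = -p*log2(q) - (1-p)*log2(1-q). -0.513*log2(0.152) = 1.394261; -0.487*log2(0.848) = 0.115840. H(P,Q) = 1.394261 + 0.115840 = 1.5101

1.5101 bits


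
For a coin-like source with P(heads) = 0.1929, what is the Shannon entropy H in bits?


H = -p*log2(p) - (1-p)*log2(1-p). -0.1929*log2(0.1929) = 0.457959; -0.8071*log2(0.8071) = 0.249540. H = 0.457959 + 0.249540 = 0.7075

0.7075 bits


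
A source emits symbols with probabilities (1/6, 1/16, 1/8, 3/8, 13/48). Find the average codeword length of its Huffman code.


Huffman construction (repeatedly merge the two least-probable nodes; each merge adds 1 bit to every symbol beneath it): 1/16 + 1/8 = 3/16; 1/6 + 3/16 = 17/48; 13/48 + 17/48 = 5/8; 3/8 + 5/8 = 1. Resulting codeword lengths (in the order the probabilities were given): (3, 4, 4, 1, 2). L_avg = sum(p_i * l_i) = 1/6*3 + 1/16*4 + 1/8*4 + 3/8*1 + 13/48*2 = 13/6 = 2.1667

2.1667 bits


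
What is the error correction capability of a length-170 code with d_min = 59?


Correction capability = floor((d-1)/2) = floor((59-1)/2) = 29

29 errors


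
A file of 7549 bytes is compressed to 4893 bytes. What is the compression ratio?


Ratio = original / compressed = 7549 / 4893 = 1.5428

1.5428


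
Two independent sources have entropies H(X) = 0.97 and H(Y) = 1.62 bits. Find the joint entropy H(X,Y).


For independent variables, H(X,Y) = H(X) + H(Y) = 0.97 + 1.62 = 2.59

2.59 bits


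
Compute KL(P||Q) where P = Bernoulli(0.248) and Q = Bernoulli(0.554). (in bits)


KL = p*log2(p/q) + (1-p)*log2((1-p)/(1-q)) = 0.248*log2(0.248/0.554) + 0.752*log2(0.752/0.446) = 0.2792

0.2792 bits


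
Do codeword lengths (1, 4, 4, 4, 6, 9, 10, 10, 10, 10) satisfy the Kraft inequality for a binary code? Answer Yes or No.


Kraft sum = sum(2^(-l_i)) = 0.709, need <= 1. Result: satisfied (a binary prefix-free code with these lengths exists)

Yes


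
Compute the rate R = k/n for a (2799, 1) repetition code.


Rate = k/n = 1/2799

1/2799


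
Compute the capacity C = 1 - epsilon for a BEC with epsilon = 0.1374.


C = 1 - epsilon = 1 - 0.1374 = 0.8626

0.8626 bits


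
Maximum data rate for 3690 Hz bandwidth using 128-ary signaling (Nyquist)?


Rate = 2 * B * log2(M) = 2 * 3690 * 7.0 = 51660.0

51660.0 bps


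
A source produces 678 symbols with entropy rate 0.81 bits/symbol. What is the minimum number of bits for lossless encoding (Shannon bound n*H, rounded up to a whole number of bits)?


Minimum bits >= n * H = 678 * 0.81 = 549.18, rounded up to a whole number of bits = 550

550 bits


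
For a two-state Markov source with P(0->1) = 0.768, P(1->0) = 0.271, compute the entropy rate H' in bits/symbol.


Stationary distribution: pi_0 = p10/(p01+p10) = 0.2608, pi_1 = 0.7392. Entropy rate H' = pi_0*H(p01) + pi_1*H(p10) = 0.2608*0.7815 + 0.7392*0.8429 = 0.8269

0.8269 bits/symbol


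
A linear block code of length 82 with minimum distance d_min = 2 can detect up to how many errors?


Detection capability = d_min - 1 = 2 - 1 = 1

1 errors


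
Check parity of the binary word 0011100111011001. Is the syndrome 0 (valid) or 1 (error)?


Syndrome = XOR of all bits = 0 XOR 0 XOR 1 XOR 1 XOR 1 XOR 0 XOR 0 XOR 1 XOR 1 XOR 1 XOR 0 XOR 1 XOR 1 XOR 0 XOR 0 XOR 1 = 1

1


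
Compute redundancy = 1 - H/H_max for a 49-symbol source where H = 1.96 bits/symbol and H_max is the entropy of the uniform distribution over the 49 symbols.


H_max = log2(K) = log2(49) = 5.6147 bits/symbol. Redundancy = 1 - H/H_max = 1 - 1.96/5.6147 = 1 - 0.3491 = 0.6509

0.6509


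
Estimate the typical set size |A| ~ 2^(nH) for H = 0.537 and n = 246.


log2|A_typical| = nH = 246 * 0.537 = 132.102, so |A_typical| ~ 2^132.102 = 5.843e+39

5.843e+39


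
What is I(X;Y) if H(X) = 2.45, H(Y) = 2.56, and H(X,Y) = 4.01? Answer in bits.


I(X;Y) = H(X) + H(Y) - H(X,Y) = 2.45 + 2.56 - 4.01 = 1.0

1.0 bits


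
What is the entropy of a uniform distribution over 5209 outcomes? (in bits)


H = log2(n) = log2(5209) = 12.3468

12.3468 bits


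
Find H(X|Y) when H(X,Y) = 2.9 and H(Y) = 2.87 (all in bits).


H(X|Y) = H(X,Y) - H(Y) = 2.9 - 2.87 = 0.03

0.03 bits


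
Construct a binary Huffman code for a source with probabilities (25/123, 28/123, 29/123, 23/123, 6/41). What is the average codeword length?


Huffman construction (repeatedly merge the two least-probable nodes; each merge adds 1 bit to every symbol beneath it): 6/41 + 23/123 = 1/3; 25/123 + 28/123 = 53/123; 29/123 + 1/3 = 70/123; 53/123 + 70/123 = 1. Resulting codeword lengths (in the order the probabilities were given): (2, 2, 2, 3, 3). L_avg = sum(p_i * l_i) = 25/123*2 + 28/123*2 + 29/123*2 + 23/123*3 + 6/41*3 = 7/3 = 2.3333

2.3333 bits


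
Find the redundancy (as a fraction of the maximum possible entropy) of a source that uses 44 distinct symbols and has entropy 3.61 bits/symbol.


H_max = log2(K) = log2(44) = 5.4594 bits/symbol. Redundancy = 1 - H/H_max = 1 - 3.61/5.4594 = 1 - 0.6612 = 0.3388

0.3388


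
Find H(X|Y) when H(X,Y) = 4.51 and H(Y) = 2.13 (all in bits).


H(X|Y) = H(X,Y) - H(Y) = 4.51 - 2.13 = 2.38

2.38 bits


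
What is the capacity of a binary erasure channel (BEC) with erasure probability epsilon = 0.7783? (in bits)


C = 1 - epsilon = 1 - 0.7783 = 0.2217

0.2217 bits


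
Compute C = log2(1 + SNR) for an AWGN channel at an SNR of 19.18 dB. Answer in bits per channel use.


SNR_linear = 10^(19.18/10) = 82.7942; C = log2(1 + SNR_linear) = log2(1 + 82.7942) = 6.3888

6.3888 bits/channel use


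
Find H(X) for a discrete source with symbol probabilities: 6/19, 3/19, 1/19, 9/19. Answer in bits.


H = -sum(p_i * log2(p_i)). Terms: -(6/19)*log2(6/19) = 0.525147; -(3/19)*log2(3/19) = 0.420468; -(1/19)*log2(1/19) = 0.223575; -(9/19)*log2(9/19) = 0.510633. H = 0.525147 + 0.420468 + 0.223575 + 0.510633 = 1.6798

1.6798 bits


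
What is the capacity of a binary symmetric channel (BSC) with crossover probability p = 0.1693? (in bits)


H(p) = -p*log2(p) - (1-p)*log2(1-p) = -0.1693*log2(0.1693) - 0.8307*log2(0.8307) = 0.433805 + 0.222296 = 0.6561. C = 1 - H(p) = 1 - 0.6561 = 0.3439

0.3439 bits


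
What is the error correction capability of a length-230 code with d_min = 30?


Correction capability = floor((d-1)/2) = floor((30-1)/2) = 14

14 errors


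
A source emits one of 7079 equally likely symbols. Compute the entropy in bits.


H = log2(n) = log2(7079) = 12.7893

12.7893 bits


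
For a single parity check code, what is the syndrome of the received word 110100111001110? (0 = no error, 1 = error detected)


Syndrome = XOR of all bits = 1 XOR 1 XOR 0 XOR 1 XOR 0 XOR 0 XOR 1 XOR 1 XOR 1 XOR 0 XOR 0 XOR 1 XOR 1 XOR 1 XOR 0 = 1

1


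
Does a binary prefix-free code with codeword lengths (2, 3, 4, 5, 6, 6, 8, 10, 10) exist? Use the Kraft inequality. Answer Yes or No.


Kraft sum = sum(2^(-l_i)) = 0.5059, need <= 1. Result: satisfied (a binary prefix-free code with these lengths exists)

Yes


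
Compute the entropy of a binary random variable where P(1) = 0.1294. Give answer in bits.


H = -p*log2(p) - (1-p)*log2(1-p). -0.1294*log2(0.1294) = 0.381742; -0.8706*log2(0.8706) = 0.174049. H = 0.381742 + 0.174049 = 0.5558

0.5558 bits


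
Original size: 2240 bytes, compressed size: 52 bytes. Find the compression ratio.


Ratio = original / compressed = 2240 / 52 = 43.0769

43.0769


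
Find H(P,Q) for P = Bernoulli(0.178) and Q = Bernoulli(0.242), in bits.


H(P,Q) = -p*log2(q) - (1-p)*log2(1-q). -0.178*log2(0.242) = 0.364352; -0.822*log2(0.758) = 0.328578. H(P,Q) = 0.364352 + 0.328578 = 0.6929

0.6929 bits


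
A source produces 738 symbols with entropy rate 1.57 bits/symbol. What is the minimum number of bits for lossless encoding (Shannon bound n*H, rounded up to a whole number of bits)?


Minimum bits >= n * H = 738 * 1.57 = 1158.66, rounded up to a whole number of bits = 1159

1159 bits


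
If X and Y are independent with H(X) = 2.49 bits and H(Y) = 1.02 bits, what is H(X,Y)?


For independent variables, H(X,Y) = H(X) + H(Y) = 2.49 + 1.02 = 3.51

3.51 bits


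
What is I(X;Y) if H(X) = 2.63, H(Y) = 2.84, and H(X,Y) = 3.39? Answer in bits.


I(X;Y) = H(X) + H(Y) - H(X,Y) = 2.63 + 2.84 - 3.39 = 2.08

2.08 bits


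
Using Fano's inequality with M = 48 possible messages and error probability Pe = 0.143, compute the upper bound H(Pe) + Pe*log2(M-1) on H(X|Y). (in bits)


H(Pe) = -Pe*log2(Pe) - (1-Pe)*log2(1-Pe) = -0.143*log2(0.143) - 0.857*log2(0.857) = 0.401246 + 0.190796 = 0.592. Pe*log2(M-1) = 0.143*log2(47) = 0.794306. Bound = H(Pe) + Pe*log2(M-1) = 0.401246 + 0.190796 + 0.794306 = 1.3863

1.3863 bits


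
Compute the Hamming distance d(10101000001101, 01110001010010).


Count differing positions: ^ ^ . ^ ^ . . ^ . ^ ^ ^ ^ ^ = 10 differences

10


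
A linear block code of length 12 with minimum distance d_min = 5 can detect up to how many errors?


Detection capability = d_min - 1 = 5 - 1 = 4

4 errors
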